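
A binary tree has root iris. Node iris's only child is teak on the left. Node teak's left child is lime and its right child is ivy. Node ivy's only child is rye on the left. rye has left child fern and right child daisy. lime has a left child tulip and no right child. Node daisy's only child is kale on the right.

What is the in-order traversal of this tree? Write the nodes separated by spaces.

In-order visits the left subtree, then the node, then the right subtree.
At iris: go left to teak.
  At teak: go left to lime.
    At lime: go left to tulip.
      tulip is a leaf — visit tulip.
    Visit lime.
    At lime: no right child.
  Visit teak.
  At teak: go right to ivy.
    At ivy: go left to rye.
      At rye: go left to fern.
        fern is a leaf — visit fern.
      Visit rye.
      At rye: go right to daisy.
        At daisy: no left child.
        Visit daisy.
        At daisy: go right to kale.
          kale is a leaf — visit kale.
    Visit ivy.
    At ivy: no right child.
Visit iris.
At iris: no right child.

tulip lime teak fern rye daisy kale ivy iris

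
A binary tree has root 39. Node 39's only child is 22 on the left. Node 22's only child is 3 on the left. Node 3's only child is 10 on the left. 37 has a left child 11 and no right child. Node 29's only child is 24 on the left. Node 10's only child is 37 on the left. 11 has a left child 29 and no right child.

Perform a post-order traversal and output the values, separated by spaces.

24 29 11 37 10 3 22 39

Post-order visits the left subtree, then the right subtree, then the node.
At 39: go left to 22.
  At 22: go left to 3.
    At 3: go left to 10.
      At 10: go left to 37.
        At 37: go left to 11.
          At 11: go left to 29.
            At 29: go left to 24.
              24 is a leaf — visit 24.
            At 29: no right child.
            Visit 29.
          At 11: no right child.
          Visit 11.
        At 37: no right child.
        Visit 37.
      At 10: no right child.
      Visit 10.
    At 3: no right child.
    Visit 3.
  At 22: no right child.
  Visit 22.
At 39: no right child.
Visit 39.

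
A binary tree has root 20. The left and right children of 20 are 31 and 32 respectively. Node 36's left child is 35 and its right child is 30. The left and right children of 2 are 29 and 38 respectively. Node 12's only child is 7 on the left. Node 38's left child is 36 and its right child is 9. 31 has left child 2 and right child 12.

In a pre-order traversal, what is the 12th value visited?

Pre-order visits the node, then its left subtree, then its right subtree.
Visit 20.
At 20: go left to 31.
  Visit 31.
  At 31: go left to 2.
    Visit 2.
    At 2: go left to 29.
      29 is a leaf — visit 29.
    At 2: go right to 38.
      Visit 38.
      At 38: go left to 36.
        Visit 36.
        At 36: go left to 35.
          35 is a leaf — visit 35.
        At 36: go right to 30.
          30 is a leaf — visit 30.
      At 38: go right to 9.
        9 is a leaf — visit 9.
  At 31: go right to 12.
    Visit 12.
    At 12: go left to 7.
      7 is a leaf — visit 7.
    At 12: no right child.
At 20: go right to 32.
  32 is a leaf — visit 32.
Full pre-order sequence: 20, 31, 2, 29, 38, 36, 35, 30, 9, 12, 7, 32.

32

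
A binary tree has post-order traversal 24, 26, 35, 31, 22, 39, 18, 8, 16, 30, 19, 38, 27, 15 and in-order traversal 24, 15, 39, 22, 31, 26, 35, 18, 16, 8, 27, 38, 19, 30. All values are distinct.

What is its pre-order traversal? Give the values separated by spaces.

15 24 27 16 18 39 22 31 35 26 8 38 19 30

The last element of post-order is the root; it splits in-order into left and right subtrees.
Root 15: left subtree has 1 node {24}, right has 12 {39, 22, 31, 26, 35, 18, 16, 8, 27, 38, 19, 30}.
  Root 27: left subtree has 8 nodes {39, 22, 31, 26, 35, 18, 16, 8}, right has 3 {38, 19, 30}.
    Root 16: left subtree has 6 nodes {39, 22, 31, 26, 35, 18}, right has 1 {8}.
      Root 18: left subtree has 5 nodes {39, 22, 31, 26, 35}, right has 0 { }.
        Root 39: left subtree has 0 nodes { }, right has 4 {22, 31, 26, 35}.
          Root 22: left subtree has 0 nodes { }, right has 3 {31, 26, 35}.
            Root 31: left subtree has 0 nodes { }, right has 2 {26, 35}.
              Root 35: left subtree has 1 node {26}, right has 0 { }.
    Root 38: left subtree has 0 nodes { }, right has 2 {19, 30}.
      Root 19: left subtree has 0 nodes { }, right has 1 {30}.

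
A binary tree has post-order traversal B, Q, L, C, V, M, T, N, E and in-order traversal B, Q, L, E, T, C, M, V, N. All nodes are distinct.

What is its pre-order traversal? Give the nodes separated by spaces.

The last element of post-order is the root; it splits in-order into left and right subtrees.
Root E: left subtree has 3 nodes {B, Q, L}, right has 5 {T, C, M, V, N}.
  Root L: left subtree has 2 nodes {B, Q}, right has 0 { }.
    Root Q: left subtree has 1 node {B}, right has 0 { }.
  Root N: left subtree has 4 nodes {T, C, M, V}, right has 0 { }.
    Root T: left subtree has 0 nodes { }, right has 3 {C, M, V}.
      Root M: left subtree has 1 node {C}, right has 1 {V}.

E L Q B N T M C V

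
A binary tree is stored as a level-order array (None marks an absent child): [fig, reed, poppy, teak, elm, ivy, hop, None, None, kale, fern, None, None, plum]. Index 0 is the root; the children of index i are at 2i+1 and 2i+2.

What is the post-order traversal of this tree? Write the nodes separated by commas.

teak, kale, fern, elm, reed, ivy, plum, hop, poppy, fig

Post-order visits the left subtree, then the right subtree, then the node.
At fig: go left to reed.
  At reed: go left to teak.
    teak is a leaf — visit teak.
  At reed: go right to elm.
    At elm: go left to kale.
      kale is a leaf — visit kale.
    At elm: go right to fern.
      fern is a leaf — visit fern.
    Visit elm.
  Visit reed.
At fig: go right to poppy.
  At poppy: go left to ivy.
    ivy is a leaf — visit ivy.
  At poppy: go right to hop.
    At hop: go left to plum.
      plum is a leaf — visit plum.
    At hop: no right child.
    Visit hop.
  Visit poppy.
Visit fig.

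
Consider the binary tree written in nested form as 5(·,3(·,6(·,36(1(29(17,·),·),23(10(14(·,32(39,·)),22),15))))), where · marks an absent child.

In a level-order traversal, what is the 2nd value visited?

Level-order visits nodes level by level from the root, left to right within each level.
Level 0: 5
Level 1: 3
Level 2: 6
Level 3: 36
Level 4: 1, 23
Level 5: 29, 10, 15
Level 6: 17, 14, 22
Level 7: 32
Level 8: 39
Full level-order sequence: 5, 3, 6, 36, 1, 23, 29, 10, 15, 17, 14, 22, 32, 39.

3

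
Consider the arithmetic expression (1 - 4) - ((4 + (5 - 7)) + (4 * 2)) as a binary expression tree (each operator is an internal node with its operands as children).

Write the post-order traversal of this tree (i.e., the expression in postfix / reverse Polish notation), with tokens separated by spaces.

1 4 - 4 5 7 - + 4 2 * + -

Post-order on an expression tree gives postfix notation: for each operator, emit left operand, right operand, then the operator.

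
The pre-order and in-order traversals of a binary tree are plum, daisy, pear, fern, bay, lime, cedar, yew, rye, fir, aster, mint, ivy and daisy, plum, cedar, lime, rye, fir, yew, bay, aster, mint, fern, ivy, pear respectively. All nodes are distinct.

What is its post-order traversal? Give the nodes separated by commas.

The first element of pre-order is the root; it splits in-order into left and right subtrees.
Root plum: left subtree has 1 node {daisy}, right has 11 {cedar, lime, rye, fir, yew, bay, aster, mint, fern, ivy, pear}.
  Root pear: left subtree has 10 nodes {cedar, lime, rye, fir, yew, bay, aster, mint, fern, ivy}, right has 0 { }.
    Root fern: left subtree has 8 nodes {cedar, lime, rye, fir, yew, bay, aster, mint}, right has 1 {ivy}.
      Root bay: left subtree has 5 nodes {cedar, lime, rye, fir, yew}, right has 2 {aster, mint}.
        Root lime: left subtree has 1 node {cedar}, right has 3 {rye, fir, yew}.
          Root yew: left subtree has 2 nodes {rye, fir}, right has 0 { }.
            Root rye: left subtree has 0 nodes { }, right has 1 {fir}.
        Root aster: left subtree has 0 nodes { }, right has 1 {mint}.

daisy, cedar, fir, rye, yew, lime, mint, aster, bay, ivy, fern, pear, plum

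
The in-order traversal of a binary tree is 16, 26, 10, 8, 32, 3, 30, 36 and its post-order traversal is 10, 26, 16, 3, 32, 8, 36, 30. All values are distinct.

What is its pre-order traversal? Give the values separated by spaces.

The last element of post-order is the root; it splits in-order into left and right subtrees.
Root 30: left subtree has 6 nodes {16, 26, 10, 8, 32, 3}, right has 1 {36}.
  Root 8: left subtree has 3 nodes {16, 26, 10}, right has 2 {32, 3}.
    Root 16: left subtree has 0 nodes { }, right has 2 {26, 10}.
      Root 26: left subtree has 0 nodes { }, right has 1 {10}.
    Root 32: left subtree has 0 nodes { }, right has 1 {3}.

30 8 16 26 10 32 3 36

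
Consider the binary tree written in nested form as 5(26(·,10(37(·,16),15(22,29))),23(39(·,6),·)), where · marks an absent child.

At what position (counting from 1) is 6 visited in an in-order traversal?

10

In-order visits the left subtree, then the node, then the right subtree.
At 5: go left to 26.
  At 26: no left child.
  Visit 26.
  At 26: go right to 10.
    At 10: go left to 37.
      At 37: no left child.
      Visit 37.
      At 37: go right to 16.
        16 is a leaf — visit 16.
    Visit 10.
    At 10: go right to 15.
      At 15: go left to 22.
        22 is a leaf — visit 22.
      Visit 15.
      At 15: go right to 29.
        29 is a leaf — visit 29.
Visit 5.
At 5: go right to 23.
  At 23: go left to 39.
    At 39: no left child.
    Visit 39.
    At 39: go right to 6.
      6 is a leaf — visit 6.
  Visit 23.
  At 23: no right child.
Full in-order sequence: 26, 37, 16, 10, 22, 15, 29, 5, 39, 6, 23.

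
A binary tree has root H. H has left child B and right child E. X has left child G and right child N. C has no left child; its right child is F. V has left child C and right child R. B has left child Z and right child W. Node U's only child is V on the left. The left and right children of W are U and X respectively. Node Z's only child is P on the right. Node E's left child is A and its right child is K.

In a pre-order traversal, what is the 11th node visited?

X

Pre-order visits the node, then its left subtree, then its right subtree.
Visit H.
At H: go left to B.
  Visit B.
  At B: go left to Z.
    Visit Z.
    At Z: no left child.
    At Z: go right to P.
      P is a leaf — visit P.
  At B: go right to W.
    Visit W.
    At W: go left to U.
      Visit U.
      At U: go left to V.
        Visit V.
        At V: go left to C.
          Visit C.
          At C: no left child.
          At C: go right to F.
            F is a leaf — visit F.
        At V: go right to R.
          R is a leaf — visit R.
      At U: no right child.
    At W: go right to X.
      Visit X.
      At X: go left to G.
        G is a leaf — visit G.
      At X: go right to N.
        N is a leaf — visit N.
At H: go right to E.
  Visit E.
  At E: go left to A.
    A is a leaf — visit A.
  At E: go right to K.
    K is a leaf — visit K.
Full pre-order sequence: H, B, Z, P, W, U, V, C, F, R, X, G, N, E, A, K.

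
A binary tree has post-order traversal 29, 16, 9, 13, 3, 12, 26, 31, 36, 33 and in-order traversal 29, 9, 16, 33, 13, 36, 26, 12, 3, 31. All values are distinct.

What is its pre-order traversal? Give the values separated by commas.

33, 9, 29, 16, 36, 13, 31, 26, 12, 3

The last element of post-order is the root; it splits in-order into left and right subtrees.
Root 33: left subtree has 3 nodes {29, 9, 16}, right has 6 {13, 36, 26, 12, 3, 31}.
  Root 9: left subtree has 1 node {29}, right has 1 {16}.
  Root 36: left subtree has 1 node {13}, right has 4 {26, 12, 3, 31}.
    Root 31: left subtree has 3 nodes {26, 12, 3}, right has 0 { }.
      Root 26: left subtree has 0 nodes { }, right has 2 {12, 3}.
        Root 12: left subtree has 0 nodes { }, right has 1 {3}.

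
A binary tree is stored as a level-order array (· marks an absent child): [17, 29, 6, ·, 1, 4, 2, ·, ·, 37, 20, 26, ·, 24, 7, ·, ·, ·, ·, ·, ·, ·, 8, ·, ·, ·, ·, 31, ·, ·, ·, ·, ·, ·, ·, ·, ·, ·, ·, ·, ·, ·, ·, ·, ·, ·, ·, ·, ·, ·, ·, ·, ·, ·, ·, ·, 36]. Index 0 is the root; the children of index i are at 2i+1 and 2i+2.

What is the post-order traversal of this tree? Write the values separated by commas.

37, 8, 20, 1, 29, 26, 4, 36, 31, 24, 7, 2, 6, 17

Post-order visits the left subtree, then the right subtree, then the node.
At 17: go left to 29.
  At 29: no left child.
  At 29: go right to 1.
    At 1: go left to 37.
      37 is a leaf — visit 37.
    At 1: go right to 20.
      At 20: no left child.
      At 20: go right to 8.
        8 is a leaf — visit 8.
      Visit 20.
    Visit 1.
  Visit 29.
At 17: go right to 6.
  At 6: go left to 4.
    At 4: go left to 26.
      26 is a leaf — visit 26.
    At 4: no right child.
    Visit 4.
  At 6: go right to 2.
    At 2: go left to 24.
      At 24: go left to 31.
        At 31: no left child.
        At 31: go right to 36.
          36 is a leaf — visit 36.
        Visit 31.
      At 24: no right child.
      Visit 24.
    At 2: go right to 7.
      7 is a leaf — visit 7.
    Visit 2.
  Visit 6.
Visit 17.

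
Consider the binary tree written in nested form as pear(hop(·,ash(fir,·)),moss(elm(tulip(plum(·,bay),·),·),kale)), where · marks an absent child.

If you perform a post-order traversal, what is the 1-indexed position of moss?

Post-order visits the left subtree, then the right subtree, then the node.
At pear: go left to hop.
  At hop: no left child.
  At hop: go right to ash.
    At ash: go left to fir.
      fir is a leaf — visit fir.
    At ash: no right child.
    Visit ash.
  Visit hop.
At pear: go right to moss.
  At moss: go left to elm.
    At elm: go left to tulip.
      At tulip: go left to plum.
        At plum: no left child.
        At plum: go right to bay.
          bay is a leaf — visit bay.
        Visit plum.
      At tulip: no right child.
      Visit tulip.
    At elm: no right child.
    Visit elm.
  At moss: go right to kale.
    kale is a leaf — visit kale.
  Visit moss.
Visit pear.
Full post-order sequence: fir, ash, hop, bay, plum, tulip, elm, kale, moss, pear.

9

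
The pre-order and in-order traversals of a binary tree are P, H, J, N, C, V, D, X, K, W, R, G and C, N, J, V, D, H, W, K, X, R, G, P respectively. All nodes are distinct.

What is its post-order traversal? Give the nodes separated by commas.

The first element of pre-order is the root; it splits in-order into left and right subtrees.
Root P: left subtree has 11 nodes {C, N, J, V, D, H, W, K, X, R, G}, right has 0 { }.
  Root H: left subtree has 5 nodes {C, N, J, V, D}, right has 5 {W, K, X, R, G}.
    Root J: left subtree has 2 nodes {C, N}, right has 2 {V, D}.
      Root N: left subtree has 1 node {C}, right has 0 { }.
      Root V: left subtree has 0 nodes { }, right has 1 {D}.
    Root X: left subtree has 2 nodes {W, K}, right has 2 {R, G}.
      Root K: left subtree has 1 node {W}, right has 0 { }.
      Root R: left subtree has 0 nodes { }, right has 1 {G}.

C, N, D, V, J, W, K, G, R, X, H, P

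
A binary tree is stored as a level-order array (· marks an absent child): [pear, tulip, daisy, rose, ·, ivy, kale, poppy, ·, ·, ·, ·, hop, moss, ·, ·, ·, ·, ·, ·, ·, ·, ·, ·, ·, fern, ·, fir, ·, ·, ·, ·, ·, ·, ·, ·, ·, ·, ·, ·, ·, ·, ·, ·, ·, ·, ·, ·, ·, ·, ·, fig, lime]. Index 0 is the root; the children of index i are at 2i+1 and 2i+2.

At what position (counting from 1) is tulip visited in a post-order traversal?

Post-order visits the left subtree, then the right subtree, then the node.
At pear: go left to tulip.
  At tulip: go left to rose.
    At rose: go left to poppy.
      poppy is a leaf — visit poppy.
    At rose: no right child.
    Visit rose.
  At tulip: no right child.
  Visit tulip.
At pear: go right to daisy.
  At daisy: go left to ivy.
    At ivy: no left child.
    At ivy: go right to hop.
      At hop: go left to fern.
        At fern: go left to fig.
          fig is a leaf — visit fig.
        At fern: go right to lime.
          lime is a leaf — visit lime.
        Visit fern.
      At hop: no right child.
      Visit hop.
    Visit ivy.
  At daisy: go right to kale.
    At kale: go left to moss.
      At moss: go left to fir.
        fir is a leaf — visit fir.
      At moss: no right child.
      Visit moss.
    At kale: no right child.
    Visit kale.
  Visit daisy.
Visit pear.
Full post-order sequence: poppy, rose, tulip, fig, lime, fern, hop, ivy, fir, moss, kale, daisy, pear.

3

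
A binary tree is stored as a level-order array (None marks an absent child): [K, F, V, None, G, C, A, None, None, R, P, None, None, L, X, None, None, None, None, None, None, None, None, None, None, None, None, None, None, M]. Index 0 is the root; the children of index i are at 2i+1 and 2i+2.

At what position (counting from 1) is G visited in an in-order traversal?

In-order visits the left subtree, then the node, then the right subtree.
At K: go left to F.
  At F: no left child.
  Visit F.
  At F: go right to G.
    At G: go left to R.
      R is a leaf — visit R.
    Visit G.
    At G: go right to P.
      P is a leaf — visit P.
Visit K.
At K: go right to V.
  At V: go left to C.
    C is a leaf — visit C.
  Visit V.
  At V: go right to A.
    At A: go left to L.
      L is a leaf — visit L.
    Visit A.
    At A: go right to X.
      At X: go left to M.
        M is a leaf — visit M.
      Visit X.
      At X: no right child.
Full in-order sequence: F, R, G, P, K, C, V, L, A, M, X.

3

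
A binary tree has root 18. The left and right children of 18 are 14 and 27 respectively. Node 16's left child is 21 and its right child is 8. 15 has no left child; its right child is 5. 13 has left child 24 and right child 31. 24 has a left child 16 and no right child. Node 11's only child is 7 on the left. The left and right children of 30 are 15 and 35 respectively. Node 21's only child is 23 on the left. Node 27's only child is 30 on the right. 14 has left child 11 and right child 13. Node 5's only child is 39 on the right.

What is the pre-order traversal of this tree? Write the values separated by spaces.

18 14 11 7 13 24 16 21 23 8 31 27 30 15 5 39 35

Pre-order visits the node, then its left subtree, then its right subtree.
Visit 18.
At 18: go left to 14.
  Visit 14.
  At 14: go left to 11.
    Visit 11.
    At 11: go left to 7.
      7 is a leaf — visit 7.
    At 11: no right child.
  At 14: go right to 13.
    Visit 13.
    At 13: go left to 24.
      Visit 24.
      At 24: go left to 16.
        Visit 16.
        At 16: go left to 21.
          Visit 21.
          At 21: go left to 23.
            23 is a leaf — visit 23.
          At 21: no right child.
        At 16: go right to 8.
          8 is a leaf — visit 8.
      At 24: no right child.
    At 13: go right to 31.
      31 is a leaf — visit 31.
At 18: go right to 27.
  Visit 27.
  At 27: no left child.
  At 27: go right to 30.
    Visit 30.
    At 30: go left to 15.
      Visit 15.
      At 15: no left child.
      At 15: go right to 5.
        Visit 5.
        At 5: no left child.
        At 5: go right to 39.
          39 is a leaf — visit 39.
    At 30: go right to 35.
      35 is a leaf — visit 35.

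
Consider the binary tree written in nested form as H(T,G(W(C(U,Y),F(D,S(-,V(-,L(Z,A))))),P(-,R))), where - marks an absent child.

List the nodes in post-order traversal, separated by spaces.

Post-order visits the left subtree, then the right subtree, then the node.
At H: go left to T.
  T is a leaf — visit T.
At H: go right to G.
  At G: go left to W.
    At W: go left to C.
      At C: go left to U.
        U is a leaf — visit U.
      At C: go right to Y.
        Y is a leaf — visit Y.
      Visit C.
    At W: go right to F.
      At F: go left to D.
        D is a leaf — visit D.
      At F: go right to S.
        At S: no left child.
        At S: go right to V.
          At V: no left child.
          At V: go right to L.
            At L: go left to Z.
              Z is a leaf — visit Z.
            At L: go right to A.
              A is a leaf — visit A.
            Visit L.
          Visit V.
        Visit S.
      Visit F.
    Visit W.
  At G: go right to P.
    At P: no left child.
    At P: go right to R.
      R is a leaf — visit R.
    Visit P.
  Visit G.
Visit H.

T U Y C D Z A L V S F W R P G H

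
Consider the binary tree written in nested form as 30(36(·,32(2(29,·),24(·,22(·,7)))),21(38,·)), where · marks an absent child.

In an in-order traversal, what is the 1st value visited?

In-order visits the left subtree, then the node, then the right subtree.
At 30: go left to 36.
  At 36: no left child.
  Visit 36.
  At 36: go right to 32.
    At 32: go left to 2.
      At 2: go left to 29.
        29 is a leaf — visit 29.
      Visit 2.
      At 2: no right child.
    Visit 32.
    At 32: go right to 24.
      At 24: no left child.
      Visit 24.
      At 24: go right to 22.
        At 22: no left child.
        Visit 22.
        At 22: go right to 7.
          7 is a leaf — visit 7.
Visit 30.
At 30: go right to 21.
  At 21: go left to 38.
    38 is a leaf — visit 38.
  Visit 21.
  At 21: no right child.
Full in-order sequence: 36, 29, 2, 32, 24, 22, 7, 30, 38, 21.

36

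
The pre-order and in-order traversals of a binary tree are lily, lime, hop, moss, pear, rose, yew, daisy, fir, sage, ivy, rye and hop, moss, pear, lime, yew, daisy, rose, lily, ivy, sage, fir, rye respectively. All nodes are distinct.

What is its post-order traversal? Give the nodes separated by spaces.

The first element of pre-order is the root; it splits in-order into left and right subtrees.
Root lily: left subtree has 7 nodes {hop, moss, pear, lime, yew, daisy, rose}, right has 4 {ivy, sage, fir, rye}.
  Root lime: left subtree has 3 nodes {hop, moss, pear}, right has 3 {yew, daisy, rose}.
    Root hop: left subtree has 0 nodes { }, right has 2 {moss, pear}.
      Root moss: left subtree has 0 nodes { }, right has 1 {pear}.
    Root rose: left subtree has 2 nodes {yew, daisy}, right has 0 { }.
      Root yew: left subtree has 0 nodes { }, right has 1 {daisy}.
  Root fir: left subtree has 2 nodes {ivy, sage}, right has 1 {rye}.
    Root sage: left subtree has 1 node {ivy}, right has 0 { }.

pear moss hop daisy yew rose lime ivy sage rye fir lily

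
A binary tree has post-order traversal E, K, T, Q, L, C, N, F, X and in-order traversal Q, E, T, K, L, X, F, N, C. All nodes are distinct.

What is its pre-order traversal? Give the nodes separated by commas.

The last element of post-order is the root; it splits in-order into left and right subtrees.
Root X: left subtree has 5 nodes {Q, E, T, K, L}, right has 3 {F, N, C}.
  Root L: left subtree has 4 nodes {Q, E, T, K}, right has 0 { }.
    Root Q: left subtree has 0 nodes { }, right has 3 {E, T, K}.
      Root T: left subtree has 1 node {E}, right has 1 {K}.
  Root F: left subtree has 0 nodes { }, right has 2 {N, C}.
    Root N: left subtree has 0 nodes { }, right has 1 {C}.

X, L, Q, T, E, K, F, N, C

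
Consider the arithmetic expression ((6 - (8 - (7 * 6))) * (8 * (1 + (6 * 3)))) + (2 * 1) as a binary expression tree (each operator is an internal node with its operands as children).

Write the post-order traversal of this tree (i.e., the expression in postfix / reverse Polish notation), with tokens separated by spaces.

Post-order on an expression tree gives postfix notation: for each operator, emit left operand, right operand, then the operator.

6 8 7 6 * - - 8 1 6 3 * + * * 2 1 * +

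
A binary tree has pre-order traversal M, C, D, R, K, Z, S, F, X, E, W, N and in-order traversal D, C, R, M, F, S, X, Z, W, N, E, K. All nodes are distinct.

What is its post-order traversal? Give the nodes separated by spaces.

The first element of pre-order is the root; it splits in-order into left and right subtrees.
Root M: left subtree has 3 nodes {D, C, R}, right has 8 {F, S, X, Z, W, N, E, K}.
  Root C: left subtree has 1 node {D}, right has 1 {R}.
  Root K: left subtree has 7 nodes {F, S, X, Z, W, N, E}, right has 0 { }.
    Root Z: left subtree has 3 nodes {F, S, X}, right has 3 {W, N, E}.
      Root S: left subtree has 1 node {F}, right has 1 {X}.
      Root E: left subtree has 2 nodes {W, N}, right has 0 { }.
        Root W: left subtree has 0 nodes { }, right has 1 {N}.

D R C F X S N W E Z K M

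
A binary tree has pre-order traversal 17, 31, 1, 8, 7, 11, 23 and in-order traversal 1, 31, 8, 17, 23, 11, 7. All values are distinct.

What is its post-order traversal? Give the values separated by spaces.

1 8 31 23 11 7 17

The first element of pre-order is the root; it splits in-order into left and right subtrees.
Root 17: left subtree has 3 nodes {1, 31, 8}, right has 3 {23, 11, 7}.
  Root 31: left subtree has 1 node {1}, right has 1 {8}.
  Root 7: left subtree has 2 nodes {23, 11}, right has 0 { }.
    Root 11: left subtree has 1 node {23}, right has 0 { }.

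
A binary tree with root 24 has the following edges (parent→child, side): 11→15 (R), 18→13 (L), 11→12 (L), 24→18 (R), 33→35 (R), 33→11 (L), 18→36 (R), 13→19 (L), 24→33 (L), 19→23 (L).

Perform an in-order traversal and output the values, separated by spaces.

In-order visits the left subtree, then the node, then the right subtree.
At 24: go left to 33.
  At 33: go left to 11.
    At 11: go left to 12.
      12 is a leaf — visit 12.
    Visit 11.
    At 11: go right to 15.
      15 is a leaf — visit 15.
  Visit 33.
  At 33: go right to 35.
    35 is a leaf — visit 35.
Visit 24.
At 24: go right to 18.
  At 18: go left to 13.
    At 13: go left to 19.
      At 19: go left to 23.
        23 is a leaf — visit 23.
      Visit 19.
      At 19: no right child.
    Visit 13.
    At 13: no right child.
  Visit 18.
  At 18: go right to 36.
    36 is a leaf — visit 36.

12 11 15 33 35 24 23 19 13 18 36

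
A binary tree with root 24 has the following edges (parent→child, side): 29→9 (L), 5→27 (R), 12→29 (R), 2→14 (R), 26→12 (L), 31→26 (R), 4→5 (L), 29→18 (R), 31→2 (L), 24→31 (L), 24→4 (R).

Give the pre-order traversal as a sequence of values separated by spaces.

24 31 2 14 26 12 29 9 18 4 5 27

Pre-order visits the node, then its left subtree, then its right subtree.
Visit 24.
At 24: go left to 31.
  Visit 31.
  At 31: go left to 2.
    Visit 2.
    At 2: no left child.
    At 2: go right to 14.
      14 is a leaf — visit 14.
  At 31: go right to 26.
    Visit 26.
    At 26: go left to 12.
      Visit 12.
      At 12: no left child.
      At 12: go right to 29.
        Visit 29.
        At 29: go left to 9.
          9 is a leaf — visit 9.
        At 29: go right to 18.
          18 is a leaf — visit 18.
    At 26: no right child.
At 24: go right to 4.
  Visit 4.
  At 4: go left to 5.
    Visit 5.
    At 5: no left child.
    At 5: go right to 27.
      27 is a leaf — visit 27.
  At 4: no right child.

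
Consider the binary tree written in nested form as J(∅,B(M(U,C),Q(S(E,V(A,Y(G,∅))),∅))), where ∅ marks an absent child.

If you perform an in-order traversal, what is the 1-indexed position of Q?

12

In-order visits the left subtree, then the node, then the right subtree.
At J: no left child.
Visit J.
At J: go right to B.
  At B: go left to M.
    At M: go left to U.
      U is a leaf — visit U.
    Visit M.
    At M: go right to C.
      C is a leaf — visit C.
  Visit B.
  At B: go right to Q.
    At Q: go left to S.
      At S: go left to E.
        E is a leaf — visit E.
      Visit S.
      At S: go right to V.
        At V: go left to A.
          A is a leaf — visit A.
        Visit V.
        At V: go right to Y.
          At Y: go left to G.
            G is a leaf — visit G.
          Visit Y.
          At Y: no right child.
    Visit Q.
    At Q: no right child.
Full in-order sequence: J, U, M, C, B, E, S, A, V, G, Y, Q.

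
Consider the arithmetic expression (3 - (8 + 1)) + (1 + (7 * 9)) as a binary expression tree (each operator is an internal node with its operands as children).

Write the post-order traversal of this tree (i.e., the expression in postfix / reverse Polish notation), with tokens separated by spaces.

Post-order on an expression tree gives postfix notation: for each operator, emit left operand, right operand, then the operator.

3 8 1 + - 1 7 9 * + +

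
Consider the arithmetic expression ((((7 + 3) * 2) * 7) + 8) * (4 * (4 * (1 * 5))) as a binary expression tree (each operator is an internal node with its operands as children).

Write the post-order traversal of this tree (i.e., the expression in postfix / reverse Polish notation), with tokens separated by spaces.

Post-order on an expression tree gives postfix notation: for each operator, emit left operand, right operand, then the operator.

7 3 + 2 * 7 * 8 + 4 4 1 5 * * * *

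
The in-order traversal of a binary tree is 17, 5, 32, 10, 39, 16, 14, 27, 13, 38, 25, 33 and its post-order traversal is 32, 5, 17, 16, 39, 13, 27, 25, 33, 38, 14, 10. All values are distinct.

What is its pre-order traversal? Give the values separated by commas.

The last element of post-order is the root; it splits in-order into left and right subtrees.
Root 10: left subtree has 3 nodes {17, 5, 32}, right has 8 {39, 16, 14, 27, 13, 38, 25, 33}.
  Root 17: left subtree has 0 nodes { }, right has 2 {5, 32}.
    Root 5: left subtree has 0 nodes { }, right has 1 {32}.
  Root 14: left subtree has 2 nodes {39, 16}, right has 5 {27, 13, 38, 25, 33}.
    Root 39: left subtree has 0 nodes { }, right has 1 {16}.
    Root 38: left subtree has 2 nodes {27, 13}, right has 2 {25, 33}.
      Root 27: left subtree has 0 nodes { }, right has 1 {13}.
      Root 33: left subtree has 1 node {25}, right has 0 { }.

10, 17, 5, 32, 14, 39, 16, 38, 27, 13, 33, 25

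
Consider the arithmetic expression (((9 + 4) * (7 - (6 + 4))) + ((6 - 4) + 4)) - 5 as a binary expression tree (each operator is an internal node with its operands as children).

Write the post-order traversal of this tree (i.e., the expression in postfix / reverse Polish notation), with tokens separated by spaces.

Post-order on an expression tree gives postfix notation: for each operator, emit left operand, right operand, then the operator.

9 4 + 7 6 4 + - * 6 4 - 4 + + 5 -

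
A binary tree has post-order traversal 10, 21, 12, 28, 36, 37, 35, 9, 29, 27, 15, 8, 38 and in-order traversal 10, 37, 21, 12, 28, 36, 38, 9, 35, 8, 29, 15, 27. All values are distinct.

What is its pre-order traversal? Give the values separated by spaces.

The last element of post-order is the root; it splits in-order into left and right subtrees.
Root 38: left subtree has 6 nodes {10, 37, 21, 12, 28, 36}, right has 6 {9, 35, 8, 29, 15, 27}.
  Root 37: left subtree has 1 node {10}, right has 4 {21, 12, 28, 36}.
    Root 36: left subtree has 3 nodes {21, 12, 28}, right has 0 { }.
      Root 28: left subtree has 2 nodes {21, 12}, right has 0 { }.
        Root 12: left subtree has 1 node {21}, right has 0 { }.
  Root 8: left subtree has 2 nodes {9, 35}, right has 3 {29, 15, 27}.
    Root 9: left subtree has 0 nodes { }, right has 1 {35}.
    Root 15: left subtree has 1 node {29}, right has 1 {27}.

38 37 10 36 28 12 21 8 9 35 15 29 27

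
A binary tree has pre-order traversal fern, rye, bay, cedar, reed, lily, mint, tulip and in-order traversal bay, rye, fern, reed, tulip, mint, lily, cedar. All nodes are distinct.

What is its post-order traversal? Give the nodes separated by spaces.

The first element of pre-order is the root; it splits in-order into left and right subtrees.
Root fern: left subtree has 2 nodes {bay, rye}, right has 5 {reed, tulip, mint, lily, cedar}.
  Root rye: left subtree has 1 node {bay}, right has 0 { }.
  Root cedar: left subtree has 4 nodes {reed, tulip, mint, lily}, right has 0 { }.
    Root reed: left subtree has 0 nodes { }, right has 3 {tulip, mint, lily}.
      Root lily: left subtree has 2 nodes {tulip, mint}, right has 0 { }.
        Root mint: left subtree has 1 node {tulip}, right has 0 { }.

bay rye tulip mint lily reed cedar fern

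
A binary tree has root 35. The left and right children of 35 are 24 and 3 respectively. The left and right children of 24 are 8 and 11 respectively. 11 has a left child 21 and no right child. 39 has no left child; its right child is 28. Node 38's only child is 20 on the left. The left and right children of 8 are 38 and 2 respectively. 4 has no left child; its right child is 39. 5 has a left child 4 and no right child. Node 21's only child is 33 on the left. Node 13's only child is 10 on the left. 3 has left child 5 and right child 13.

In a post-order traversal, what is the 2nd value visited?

38

Post-order visits the left subtree, then the right subtree, then the node.
At 35: go left to 24.
  At 24: go left to 8.
    At 8: go left to 38.
      At 38: go left to 20.
        20 is a leaf — visit 20.
      At 38: no right child.
      Visit 38.
    At 8: go right to 2.
      2 is a leaf — visit 2.
    Visit 8.
  At 24: go right to 11.
    At 11: go left to 21.
      At 21: go left to 33.
        33 is a leaf — visit 33.
      At 21: no right child.
      Visit 21.
    At 11: no right child.
    Visit 11.
  Visit 24.
At 35: go right to 3.
  At 3: go left to 5.
    At 5: go left to 4.
      At 4: no left child.
      At 4: go right to 39.
        At 39: no left child.
        At 39: go right to 28.
          28 is a leaf — visit 28.
        Visit 39.
      Visit 4.
    At 5: no right child.
    Visit 5.
  At 3: go right to 13.
    At 13: go left to 10.
      10 is a leaf — visit 10.
    At 13: no right child.
    Visit 13.
  Visit 3.
Visit 35.
Full post-order sequence: 20, 38, 2, 8, 33, 21, 11, 24, 28, 39, 4, 5, 10, 13, 3, 35.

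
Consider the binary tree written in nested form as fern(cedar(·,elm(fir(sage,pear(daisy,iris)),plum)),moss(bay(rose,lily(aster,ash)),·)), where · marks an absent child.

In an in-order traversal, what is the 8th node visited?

plum

In-order visits the left subtree, then the node, then the right subtree.
At fern: go left to cedar.
  At cedar: no left child.
  Visit cedar.
  At cedar: go right to elm.
    At elm: go left to fir.
      At fir: go left to sage.
        sage is a leaf — visit sage.
      Visit fir.
      At fir: go right to pear.
        At pear: go left to daisy.
          daisy is a leaf — visit daisy.
        Visit pear.
        At pear: go right to iris.
          iris is a leaf — visit iris.
    Visit elm.
    At elm: go right to plum.
      plum is a leaf — visit plum.
Visit fern.
At fern: go right to moss.
  At moss: go left to bay.
    At bay: go left to rose.
      rose is a leaf — visit rose.
    Visit bay.
    At bay: go right to lily.
      At lily: go left to aster.
        aster is a leaf — visit aster.
      Visit lily.
      At lily: go right to ash.
        ash is a leaf — visit ash.
  Visit moss.
  At moss: no right child.
Full in-order sequence: cedar, sage, fir, daisy, pear, iris, elm, plum, fern, rose, bay, aster, lily, ash, moss.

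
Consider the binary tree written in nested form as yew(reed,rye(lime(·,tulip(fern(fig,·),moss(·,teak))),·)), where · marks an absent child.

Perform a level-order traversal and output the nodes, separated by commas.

Level-order visits nodes level by level from the root, left to right within each level.
Level 0: yew
Level 1: reed, rye
Level 2: lime
Level 3: tulip
Level 4: fern, moss
Level 5: fig, teak

yew, reed, rye, lime, tulip, fern, moss, fig, teak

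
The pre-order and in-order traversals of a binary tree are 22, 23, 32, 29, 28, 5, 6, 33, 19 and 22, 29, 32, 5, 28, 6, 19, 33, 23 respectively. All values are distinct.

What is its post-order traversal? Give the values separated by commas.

29, 5, 19, 33, 6, 28, 32, 23, 22

The first element of pre-order is the root; it splits in-order into left and right subtrees.
Root 22: left subtree has 0 nodes { }, right has 8 {29, 32, 5, 28, 6, 19, 33, 23}.
  Root 23: left subtree has 7 nodes {29, 32, 5, 28, 6, 19, 33}, right has 0 { }.
    Root 32: left subtree has 1 node {29}, right has 5 {5, 28, 6, 19, 33}.
      Root 28: left subtree has 1 node {5}, right has 3 {6, 19, 33}.
        Root 6: left subtree has 0 nodes { }, right has 2 {19, 33}.
          Root 33: left subtree has 1 node {19}, right has 0 { }.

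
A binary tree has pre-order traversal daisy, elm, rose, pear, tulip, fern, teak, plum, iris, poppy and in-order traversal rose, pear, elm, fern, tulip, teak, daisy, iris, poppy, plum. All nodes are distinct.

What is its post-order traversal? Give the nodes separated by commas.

The first element of pre-order is the root; it splits in-order into left and right subtrees.
Root daisy: left subtree has 6 nodes {rose, pear, elm, fern, tulip, teak}, right has 3 {iris, poppy, plum}.
  Root elm: left subtree has 2 nodes {rose, pear}, right has 3 {fern, tulip, teak}.
    Root rose: left subtree has 0 nodes { }, right has 1 {pear}.
    Root tulip: left subtree has 1 node {fern}, right has 1 {teak}.
  Root plum: left subtree has 2 nodes {iris, poppy}, right has 0 { }.
    Root iris: left subtree has 0 nodes { }, right has 1 {poppy}.

pear, rose, fern, teak, tulip, elm, poppy, iris, plum, daisy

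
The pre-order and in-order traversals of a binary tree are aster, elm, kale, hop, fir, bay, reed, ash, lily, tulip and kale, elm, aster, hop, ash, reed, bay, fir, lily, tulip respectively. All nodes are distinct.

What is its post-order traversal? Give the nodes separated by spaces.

The first element of pre-order is the root; it splits in-order into left and right subtrees.
Root aster: left subtree has 2 nodes {kale, elm}, right has 7 {hop, ash, reed, bay, fir, lily, tulip}.
  Root elm: left subtree has 1 node {kale}, right has 0 { }.
  Root hop: left subtree has 0 nodes { }, right has 6 {ash, reed, bay, fir, lily, tulip}.
    Root fir: left subtree has 3 nodes {ash, reed, bay}, right has 2 {lily, tulip}.
      Root bay: left subtree has 2 nodes {ash, reed}, right has 0 { }.
        Root reed: left subtree has 1 node {ash}, right has 0 { }.
      Root lily: left subtree has 0 nodes { }, right has 1 {tulip}.

kale elm ash reed bay tulip lily fir hop aster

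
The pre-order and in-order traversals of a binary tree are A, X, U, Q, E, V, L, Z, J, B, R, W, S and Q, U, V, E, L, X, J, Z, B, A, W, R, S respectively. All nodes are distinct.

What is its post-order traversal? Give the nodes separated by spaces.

Q V L E U J B Z X W S R A

The first element of pre-order is the root; it splits in-order into left and right subtrees.
Root A: left subtree has 9 nodes {Q, U, V, E, L, X, J, Z, B}, right has 3 {W, R, S}.
  Root X: left subtree has 5 nodes {Q, U, V, E, L}, right has 3 {J, Z, B}.
    Root U: left subtree has 1 node {Q}, right has 3 {V, E, L}.
      Root E: left subtree has 1 node {V}, right has 1 {L}.
    Root Z: left subtree has 1 node {J}, right has 1 {B}.
  Root R: left subtree has 1 node {W}, right has 1 {S}.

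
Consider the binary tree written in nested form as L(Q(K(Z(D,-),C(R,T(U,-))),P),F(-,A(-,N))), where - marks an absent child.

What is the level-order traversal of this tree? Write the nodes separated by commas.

L, Q, F, K, P, A, Z, C, N, D, R, T, U

Level-order visits nodes level by level from the root, left to right within each level.
Level 0: L
Level 1: Q, F
Level 2: K, P, A
Level 3: Z, C, N
Level 4: D, R, T
Level 5: U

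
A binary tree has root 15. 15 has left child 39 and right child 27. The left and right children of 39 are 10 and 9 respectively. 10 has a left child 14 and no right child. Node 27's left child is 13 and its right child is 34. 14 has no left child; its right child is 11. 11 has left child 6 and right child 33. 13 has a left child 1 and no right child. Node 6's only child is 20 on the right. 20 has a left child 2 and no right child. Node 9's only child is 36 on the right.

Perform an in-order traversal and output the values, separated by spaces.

In-order visits the left subtree, then the node, then the right subtree.
At 15: go left to 39.
  At 39: go left to 10.
    At 10: go left to 14.
      At 14: no left child.
      Visit 14.
      At 14: go right to 11.
        At 11: go left to 6.
          At 6: no left child.
          Visit 6.
          At 6: go right to 20.
            At 20: go left to 2.
              2 is a leaf — visit 2.
            Visit 20.
            At 20: no right child.
        Visit 11.
        At 11: go right to 33.
          33 is a leaf — visit 33.
    Visit 10.
    At 10: no right child.
  Visit 39.
  At 39: go right to 9.
    At 9: no left child.
    Visit 9.
    At 9: go right to 36.
      36 is a leaf — visit 36.
Visit 15.
At 15: go right to 27.
  At 27: go left to 13.
    At 13: go left to 1.
      1 is a leaf — visit 1.
    Visit 13.
    At 13: no right child.
  Visit 27.
  At 27: go right to 34.
    34 is a leaf — visit 34.

14 6 2 20 11 33 10 39 9 36 15 1 13 27 34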